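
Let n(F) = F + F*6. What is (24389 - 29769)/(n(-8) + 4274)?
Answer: -2690/2109 ≈ -1.2755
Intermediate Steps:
n(F) = 7*F (n(F) = F + 6*F = 7*F)
(24389 - 29769)/(n(-8) + 4274) = (24389 - 29769)/(7*(-8) + 4274) = -5380/(-56 + 4274) = -5380/4218 = -5380*1/4218 = -2690/2109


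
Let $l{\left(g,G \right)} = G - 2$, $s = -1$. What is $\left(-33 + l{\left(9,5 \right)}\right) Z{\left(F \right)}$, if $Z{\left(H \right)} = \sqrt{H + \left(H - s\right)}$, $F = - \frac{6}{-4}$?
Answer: $-60$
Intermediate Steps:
$l{\left(g,G \right)} = -2 + G$
$F = \frac{3}{2}$ ($F = \left(-6\right) \left(- \frac{1}{4}\right) = \frac{3}{2} \approx 1.5$)
$Z{\left(H \right)} = \sqrt{1 + 2 H}$ ($Z{\left(H \right)} = \sqrt{H + \left(H - -1\right)} = \sqrt{H + \left(H + 1\right)} = \sqrt{H + \left(1 + H\right)} = \sqrt{1 + 2 H}$)
$\left(-33 + l{\left(9,5 \right)}\right) Z{\left(F \right)} = \left(-33 + \left(-2 + 5\right)\right) \sqrt{1 + 2 \cdot \frac{3}{2}} = \left(-33 + 3\right) \sqrt{1 + 3} = - 30 \sqrt{4} = \left(-30\right) 2 = -60$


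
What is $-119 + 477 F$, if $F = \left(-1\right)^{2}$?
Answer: $358$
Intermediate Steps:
$F = 1$
$-119 + 477 F = -119 + 477 \cdot 1 = -119 + 477 = 358$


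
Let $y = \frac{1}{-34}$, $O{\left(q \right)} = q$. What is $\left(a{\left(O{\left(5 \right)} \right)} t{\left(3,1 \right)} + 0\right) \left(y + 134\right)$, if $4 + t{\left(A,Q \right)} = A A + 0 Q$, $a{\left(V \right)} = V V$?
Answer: $\frac{569375}{34} \approx 16746.0$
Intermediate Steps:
$a{\left(V \right)} = V^{2}$
$t{\left(A,Q \right)} = -4 + A^{2}$ ($t{\left(A,Q \right)} = -4 + \left(A A + 0 Q\right) = -4 + \left(A^{2} + 0\right) = -4 + A^{2}$)
$y = - \frac{1}{34} \approx -0.029412$
$\left(a{\left(O{\left(5 \right)} \right)} t{\left(3,1 \right)} + 0\right) \left(y + 134\right) = \left(5^{2} \left(-4 + 3^{2}\right) + 0\right) \left(- \frac{1}{34} + 134\right) = \left(25 \left(-4 + 9\right) + 0\right) \frac{4555}{34} = \left(25 \cdot 5 + 0\right) \frac{4555}{34} = \left(125 + 0\right) \frac{4555}{34} = 125 \cdot \frac{4555}{34} = \frac{569375}{34}$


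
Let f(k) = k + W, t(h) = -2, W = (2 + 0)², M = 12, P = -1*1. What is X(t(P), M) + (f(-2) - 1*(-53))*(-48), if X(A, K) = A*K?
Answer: -2664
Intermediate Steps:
P = -1
W = 4 (W = 2² = 4)
f(k) = 4 + k (f(k) = k + 4 = 4 + k)
X(t(P), M) + (f(-2) - 1*(-53))*(-48) = -2*12 + ((4 - 2) - 1*(-53))*(-48) = -24 + (2 + 53)*(-48) = -24 + 55*(-48) = -24 - 2640 = -2664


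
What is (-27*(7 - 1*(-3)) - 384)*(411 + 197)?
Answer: -397632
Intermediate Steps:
(-27*(7 - 1*(-3)) - 384)*(411 + 197) = (-27*(7 + 3) - 384)*608 = (-27*10 - 384)*608 = (-270 - 384)*608 = -654*608 = -397632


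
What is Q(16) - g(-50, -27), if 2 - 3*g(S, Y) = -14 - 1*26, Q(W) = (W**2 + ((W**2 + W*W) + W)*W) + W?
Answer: 8706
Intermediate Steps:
Q(W) = W + W**2 + W*(W + 2*W**2) (Q(W) = (W**2 + ((W**2 + W**2) + W)*W) + W = (W**2 + (2*W**2 + W)*W) + W = (W**2 + (W + 2*W**2)*W) + W = (W**2 + W*(W + 2*W**2)) + W = W + W**2 + W*(W + 2*W**2))
g(S, Y) = 14 (g(S, Y) = 2/3 - (-14 - 1*26)/3 = 2/3 - (-14 - 26)/3 = 2/3 - 1/3*(-40) = 2/3 + 40/3 = 14)
Q(16) - g(-50, -27) = 16*(1 + 2*16 + 2*16**2) - 1*14 = 16*(1 + 32 + 2*256) - 14 = 16*(1 + 32 + 512) - 14 = 16*545 - 14 = 8720 - 14 = 8706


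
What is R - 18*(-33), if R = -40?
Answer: 554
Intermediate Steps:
R - 18*(-33) = -40 - 18*(-33) = -40 + 594 = 554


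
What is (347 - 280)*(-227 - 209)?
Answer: -29212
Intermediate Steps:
(347 - 280)*(-227 - 209) = 67*(-436) = -29212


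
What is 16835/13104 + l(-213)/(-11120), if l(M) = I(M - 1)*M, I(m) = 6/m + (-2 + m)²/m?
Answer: -15484001/5354280 ≈ -2.8919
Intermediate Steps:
I(m) = 6/m + (-2 + m)²/m
l(M) = M*(6 + (-3 + M)²)/(-1 + M) (l(M) = ((6 + (-2 + (M - 1))²)/(M - 1))*M = ((6 + (-2 + (-1 + M))²)/(-1 + M))*M = ((6 + (-3 + M)²)/(-1 + M))*M = M*(6 + (-3 + M)²)/(-1 + M))
16835/13104 + l(-213)/(-11120) = 16835/13104 - 213*(6 + (-3 - 213)²)/(-1 - 213)/(-11120) = 16835*(1/13104) - 213*(6 + (-216)²)/(-214)*(-1/11120) = 185/144 - 213*(-1/214)*(6 + 46656)*(-1/11120) = 185/144 - 213*(-1/214)*46662*(-1/11120) = 185/144 + (4969503/107)*(-1/11120) = 185/144 - 4969503/1189840 = -15484001/5354280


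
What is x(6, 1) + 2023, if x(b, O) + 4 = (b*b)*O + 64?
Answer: 2119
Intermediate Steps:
x(b, O) = 60 + O*b² (x(b, O) = -4 + ((b*b)*O + 64) = -4 + (b²*O + 64) = -4 + (O*b² + 64) = -4 + (64 + O*b²) = 60 + O*b²)
x(6, 1) + 2023 = (60 + 1*6²) + 2023 = (60 + 1*36) + 2023 = (60 + 36) + 2023 = 96 + 2023 = 2119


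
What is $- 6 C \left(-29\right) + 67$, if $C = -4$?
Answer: $-629$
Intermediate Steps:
$- 6 C \left(-29\right) + 67 = \left(-6\right) \left(-4\right) \left(-29\right) + 67 = 24 \left(-29\right) + 67 = -696 + 67 = -629$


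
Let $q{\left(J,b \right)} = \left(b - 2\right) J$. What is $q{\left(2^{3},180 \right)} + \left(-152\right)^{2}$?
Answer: $24528$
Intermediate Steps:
$q{\left(J,b \right)} = J \left(-2 + b\right)$ ($q{\left(J,b \right)} = \left(-2 + b\right) J = J \left(-2 + b\right)$)
$q{\left(2^{3},180 \right)} + \left(-152\right)^{2} = 2^{3} \left(-2 + 180\right) + \left(-152\right)^{2} = 8 \cdot 178 + 23104 = 1424 + 23104 = 24528$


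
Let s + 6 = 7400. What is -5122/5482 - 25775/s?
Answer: -89585309/20266954 ≈ -4.4203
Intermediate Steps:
s = 7394 (s = -6 + 7400 = 7394)
-5122/5482 - 25775/s = -5122/5482 - 25775/7394 = -5122*1/5482 - 25775*1/7394 = -2561/2741 - 25775/7394 = -89585309/20266954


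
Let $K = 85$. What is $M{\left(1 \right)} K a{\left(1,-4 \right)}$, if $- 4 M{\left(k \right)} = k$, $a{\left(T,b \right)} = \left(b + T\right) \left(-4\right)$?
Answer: $-255$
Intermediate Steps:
$a{\left(T,b \right)} = - 4 T - 4 b$ ($a{\left(T,b \right)} = \left(T + b\right) \left(-4\right) = - 4 T - 4 b$)
$M{\left(k \right)} = - \frac{k}{4}$
$M{\left(1 \right)} K a{\left(1,-4 \right)} = \left(- \frac{1}{4}\right) 1 \cdot 85 \left(\left(-4\right) 1 - -16\right) = \left(- \frac{1}{4}\right) 85 \left(-4 + 16\right) = \left(- \frac{85}{4}\right) 12 = -255$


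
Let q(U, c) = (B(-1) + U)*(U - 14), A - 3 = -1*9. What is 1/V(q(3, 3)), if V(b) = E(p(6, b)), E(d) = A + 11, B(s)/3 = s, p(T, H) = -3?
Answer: ⅕ ≈ 0.20000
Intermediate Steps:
B(s) = 3*s
A = -6 (A = 3 - 1*9 = 3 - 9 = -6)
E(d) = 5 (E(d) = -6 + 11 = 5)
q(U, c) = (-14 + U)*(-3 + U) (q(U, c) = (3*(-1) + U)*(U - 14) = (-3 + U)*(-14 + U) = (-14 + U)*(-3 + U))
V(b) = 5
1/V(q(3, 3)) = 1/5 = ⅕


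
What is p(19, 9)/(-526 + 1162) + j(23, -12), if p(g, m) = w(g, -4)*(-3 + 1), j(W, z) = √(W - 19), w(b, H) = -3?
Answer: 213/106 ≈ 2.0094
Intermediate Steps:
j(W, z) = √(-19 + W)
p(g, m) = 6 (p(g, m) = -3*(-3 + 1) = -3*(-2) = 6)
p(19, 9)/(-526 + 1162) + j(23, -12) = 6/(-526 + 1162) + √(-19 + 23) = 6/636 + √4 = 6*(1/636) + 2 = 1/106 + 2 = 213/106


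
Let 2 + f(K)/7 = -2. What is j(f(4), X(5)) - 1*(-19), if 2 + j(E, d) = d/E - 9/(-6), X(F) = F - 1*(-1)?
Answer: 128/7 ≈ 18.286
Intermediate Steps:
X(F) = 1 + F (X(F) = F + 1 = 1 + F)
f(K) = -28 (f(K) = -14 + 7*(-2) = -14 - 14 = -28)
j(E, d) = -½ + d/E (j(E, d) = -2 + (d/E - 9/(-6)) = -2 + (d/E - 9*(-⅙)) = -2 + (d/E + 3/2) = -2 + (3/2 + d/E) = -½ + d/E)
j(f(4), X(5)) - 1*(-19) = ((1 + 5) - ½*(-28))/(-28) - 1*(-19) = -(6 + 14)/28 + 19 = -1/28*20 + 19 = -5/7 + 19 = 128/7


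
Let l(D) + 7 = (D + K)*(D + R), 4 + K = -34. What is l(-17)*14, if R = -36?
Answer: 40712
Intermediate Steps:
K = -38 (K = -4 - 34 = -38)
l(D) = -7 + (-38 + D)*(-36 + D) (l(D) = -7 + (D - 38)*(D - 36) = -7 + (-38 + D)*(-36 + D))
l(-17)*14 = (1361 + (-17)**2 - 74*(-17))*14 = (1361 + 289 + 1258)*14 = 2908*14 = 40712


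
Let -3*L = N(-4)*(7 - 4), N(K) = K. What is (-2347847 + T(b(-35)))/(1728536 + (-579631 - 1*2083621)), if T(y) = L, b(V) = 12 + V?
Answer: 2347843/934716 ≈ 2.5118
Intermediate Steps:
L = 4 (L = -(-4)*(7 - 4)/3 = -(-4)*3/3 = -1/3*(-12) = 4)
T(y) = 4
(-2347847 + T(b(-35)))/(1728536 + (-579631 - 1*2083621)) = (-2347847 + 4)/(1728536 + (-579631 - 1*2083621)) = -2347843/(1728536 + (-579631 - 2083621)) = -2347843/(1728536 - 2663252) = -2347843/(-934716) = -2347843*(-1/934716) = 2347843/934716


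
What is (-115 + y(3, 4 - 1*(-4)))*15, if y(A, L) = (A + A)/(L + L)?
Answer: -13755/8 ≈ -1719.4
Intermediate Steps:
y(A, L) = A/L (y(A, L) = (2*A)/((2*L)) = (2*A)*(1/(2*L)) = A/L)
(-115 + y(3, 4 - 1*(-4)))*15 = (-115 + 3/(4 - 1*(-4)))*15 = (-115 + 3/(4 + 4))*15 = (-115 + 3/8)*15 = -917/8*15 = -13755/8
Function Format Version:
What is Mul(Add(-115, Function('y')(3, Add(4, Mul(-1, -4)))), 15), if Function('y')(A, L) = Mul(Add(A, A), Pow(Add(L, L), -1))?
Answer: Rational(-13755, 8) ≈ -1719.4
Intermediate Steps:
Function('y')(A, L) = Mul(A, Pow(L, -1)) (Function('y')(A, L) = Mul(Mul(2, A), Pow(Mul(2, L), -1)) = Mul(Mul(2, A), Mul(Rational(1, 2), Pow(L, -1))) = Mul(A, Pow(L, -1)))
Mul(Add(-115, Function('y')(3, Add(4, Mul(-1, -4)))), 15) = Mul(Add(-115, Mul(3, Pow(Add(4, Mul(-1, -4)), -1))), 15) = Mul(Add(-115, Mul(3, Pow(Add(4, 4), -1))), 15) = Mul(Add(-115, Mul(3, Pow(8, -1))), 15) = Mul(Add(-115, Mul(3, Rational(1, 8))), 15) = Mul(Add(-115, Rational(3, 8)), 15) = Mul(Rational(-917, 8), 15) = Rational(-13755, 8)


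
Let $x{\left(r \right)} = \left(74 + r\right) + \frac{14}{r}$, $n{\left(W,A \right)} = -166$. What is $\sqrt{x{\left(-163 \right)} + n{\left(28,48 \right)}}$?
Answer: $\frac{i \sqrt{6777377}}{163} \approx 15.971 i$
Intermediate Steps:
$x{\left(r \right)} = 74 + r + \frac{14}{r}$
$\sqrt{x{\left(-163 \right)} + n{\left(28,48 \right)}} = \sqrt{\left(74 - 163 + \frac{14}{-163}\right) - 166} = \sqrt{\left(74 - 163 + 14 \left(- \frac{1}{163}\right)\right) - 166} = \sqrt{\left(74 - 163 - \frac{14}{163}\right) - 166} = \sqrt{- \frac{14521}{163} - 166} = \sqrt{- \frac{41579}{163}} = \frac{i \sqrt{6777377}}{163}$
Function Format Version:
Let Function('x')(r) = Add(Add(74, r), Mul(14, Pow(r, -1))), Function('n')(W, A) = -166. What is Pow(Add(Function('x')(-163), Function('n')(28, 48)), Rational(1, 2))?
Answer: Mul(Rational(1, 163), I, Pow(6777377, Rational(1, 2))) ≈ Mul(15.971, I)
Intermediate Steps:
Function('x')(r) = Add(74, r, Mul(14, Pow(r, -1)))
Pow(Add(Function('x')(-163), Function('n')(28, 48)), Rational(1, 2)) = Pow(Add(Add(74, -163, Mul(14, Pow(-163, -1))), -166), Rational(1, 2)) = Pow(Add(Add(74, -163, Mul(14, Rational(-1, 163))), -166), Rational(1, 2)) = Pow(Add(Add(74, -163, Rational(-14, 163)), -166), Rational(1, 2)) = Pow(Add(Rational(-14521, 163), -166), Rational(1, 2)) = Pow(Rational(-41579, 163), Rational(1, 2)) = Mul(Rational(1, 163), I, Pow(6777377, Rational(1, 2)))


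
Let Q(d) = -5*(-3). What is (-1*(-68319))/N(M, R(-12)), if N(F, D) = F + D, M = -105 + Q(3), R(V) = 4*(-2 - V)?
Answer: -68319/50 ≈ -1366.4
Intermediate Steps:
Q(d) = 15
R(V) = -8 - 4*V
M = -90 (M = -105 + 15 = -90)
N(F, D) = D + F
(-1*(-68319))/N(M, R(-12)) = (-1*(-68319))/((-8 - 4*(-12)) - 90) = 68319/((-8 + 48) - 90) = 68319/(40 - 90) = 68319/(-50) = 68319*(-1/50) = -68319/50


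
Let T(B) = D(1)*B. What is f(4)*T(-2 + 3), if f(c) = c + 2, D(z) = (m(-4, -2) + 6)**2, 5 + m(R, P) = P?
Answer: 6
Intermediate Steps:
m(R, P) = -5 + P
D(z) = 1 (D(z) = ((-5 - 2) + 6)**2 = (-7 + 6)**2 = (-1)**2 = 1)
f(c) = 2 + c
T(B) = B (T(B) = 1*B = B)
f(4)*T(-2 + 3) = (2 + 4)*(-2 + 3) = 6*1 = 6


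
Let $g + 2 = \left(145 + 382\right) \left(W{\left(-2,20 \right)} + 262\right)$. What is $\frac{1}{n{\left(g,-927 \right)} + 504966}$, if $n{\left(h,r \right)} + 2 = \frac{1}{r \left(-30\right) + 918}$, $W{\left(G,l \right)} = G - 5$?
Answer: $\frac{28728}{14506605793} \approx 1.9803 \cdot 10^{-6}$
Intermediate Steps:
$W{\left(G,l \right)} = -5 + G$ ($W{\left(G,l \right)} = G - 5 = -5 + G$)
$g = 134383$ ($g = -2 + \left(145 + 382\right) \left(\left(-5 - 2\right) + 262\right) = -2 + 527 \left(-7 + 262\right) = -2 + 527 \cdot 255 = -2 + 134385 = 134383$)
$n{\left(h,r \right)} = -2 + \frac{1}{918 - 30 r}$ ($n{\left(h,r \right)} = -2 + \frac{1}{r \left(-30\right) + 918} = -2 + \frac{1}{- 30 r + 918} = -2 + \frac{1}{918 - 30 r}$)
$\frac{1}{n{\left(g,-927 \right)} + 504966} = \frac{1}{\frac{5 \left(367 - -11124\right)}{6 \left(-153 + 5 \left(-927\right)\right)} + 504966} = \frac{1}{\frac{5 \left(367 + 11124\right)}{6 \left(-153 - 4635\right)} + 504966} = \frac{1}{\frac{5}{6} \frac{1}{-4788} \cdot 11491 + 504966} = \frac{1}{\frac{5}{6} \left(- \frac{1}{4788}\right) 11491 + 504966} = \frac{1}{- \frac{57455}{28728} + 504966} = \frac{1}{\frac{14506605793}{28728}} = \frac{28728}{14506605793}$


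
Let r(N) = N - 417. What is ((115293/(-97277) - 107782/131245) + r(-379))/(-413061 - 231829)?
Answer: 10188243751939/8233387929739850 ≈ 0.0012374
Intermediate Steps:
r(N) = -417 + N
((115293/(-97277) - 107782/131245) + r(-379))/(-413061 - 231829) = ((115293/(-97277) - 107782/131245) + (-417 - 379))/(-413061 - 231829) = ((115293*(-1/97277) - 107782*1/131245) - 796)/(-644890) = ((-115293/97277 - 107782/131245) - 796)*(-1/644890) = (-25616339399/12767119865 - 796)*(-1/644890) = -10188243751939/12767119865*(-1/644890) = 10188243751939/8233387929739850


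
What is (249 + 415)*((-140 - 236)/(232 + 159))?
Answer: -249664/391 ≈ -638.53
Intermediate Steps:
(249 + 415)*((-140 - 236)/(232 + 159)) = 664*(-376/391) = -249664/391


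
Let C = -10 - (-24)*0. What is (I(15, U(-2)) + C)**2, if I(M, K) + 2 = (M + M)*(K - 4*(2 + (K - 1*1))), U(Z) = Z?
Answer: 2304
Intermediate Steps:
C = -10 (C = -10 - 8*0 = -10 + 0 = -10)
I(M, K) = -2 + 2*M*(-4 - 3*K) (I(M, K) = -2 + (M + M)*(K - 4*(2 + (K - 1*1))) = -2 + (2*M)*(K - 4*(2 + (K - 1))) = -2 + (2*M)*(K - 4*(2 + (-1 + K))) = -2 + (2*M)*(K - 4*(1 + K)) = -2 + (2*M)*(K + (-4 - 4*K)) = -2 + (2*M)*(-4 - 3*K) = -2 + 2*M*(-4 - 3*K))
(I(15, U(-2)) + C)**2 = ((-2 - 8*15 - 6*(-2)*15) - 10)**2 = ((-2 - 120 + 180) - 10)**2 = (58 - 10)**2 = 48**2 = 2304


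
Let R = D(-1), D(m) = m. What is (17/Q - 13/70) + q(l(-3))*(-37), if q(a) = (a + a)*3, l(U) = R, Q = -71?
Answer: 1101227/4970 ≈ 221.57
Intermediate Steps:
R = -1
l(U) = -1
q(a) = 6*a (q(a) = (2*a)*3 = 6*a)
(17/Q - 13/70) + q(l(-3))*(-37) = (17/(-71) - 13/70) + (6*(-1))*(-37) = (17*(-1/71) - 13*1/70) - 6*(-37) = (-17/71 - 13/70) + 222 = -2113/4970 + 222 = 1101227/4970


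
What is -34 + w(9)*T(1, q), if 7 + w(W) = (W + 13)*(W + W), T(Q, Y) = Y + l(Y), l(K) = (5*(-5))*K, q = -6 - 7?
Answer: 121334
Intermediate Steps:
q = -13
l(K) = -25*K
T(Q, Y) = -24*Y (T(Q, Y) = Y - 25*Y = -24*Y)
w(W) = -7 + 2*W*(13 + W) (w(W) = -7 + (W + 13)*(W + W) = -7 + (13 + W)*(2*W) = -7 + 2*W*(13 + W))
-34 + w(9)*T(1, q) = -34 + (-7 + 2*9² + 26*9)*(-24*(-13)) = -34 + (-7 + 2*81 + 234)*312 = -34 + (-7 + 162 + 234)*312 = -34 + 389*312 = -34 + 121368 = 121334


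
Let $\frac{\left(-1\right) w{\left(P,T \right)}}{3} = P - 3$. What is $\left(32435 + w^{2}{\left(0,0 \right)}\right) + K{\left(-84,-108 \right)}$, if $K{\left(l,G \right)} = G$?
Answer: $32408$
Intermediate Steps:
$w{\left(P,T \right)} = 9 - 3 P$ ($w{\left(P,T \right)} = - 3 \left(P - 3\right) = - 3 \left(-3 + P\right) = 9 - 3 P$)
$\left(32435 + w^{2}{\left(0,0 \right)}\right) + K{\left(-84,-108 \right)} = \left(32435 + \left(9 - 0\right)^{2}\right) - 108 = \left(32435 + \left(9 + 0\right)^{2}\right) - 108 = \left(32435 + 9^{2}\right) - 108 = \left(32435 + 81\right) - 108 = 32516 - 108 = 32408$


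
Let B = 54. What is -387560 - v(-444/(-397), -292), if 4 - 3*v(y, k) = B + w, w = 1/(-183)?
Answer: -212761291/549 ≈ -3.8754e+5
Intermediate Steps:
w = -1/183 ≈ -0.0054645
v(y, k) = -9149/549 (v(y, k) = 4/3 - (54 - 1/183)/3 = 4/3 - ⅓*9881/183 = 4/3 - 9881/549 = -9149/549)
-387560 - v(-444/(-397), -292) = -387560 - 1*(-9149/549) = -387560 + 9149/549 = -212761291/549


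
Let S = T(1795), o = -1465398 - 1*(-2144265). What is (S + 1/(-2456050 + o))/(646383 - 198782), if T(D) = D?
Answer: 3190043484/795468887983 ≈ 0.0040103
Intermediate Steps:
o = 678867 (o = -1465398 + 2144265 = 678867)
S = 1795
(S + 1/(-2456050 + o))/(646383 - 198782) = (1795 + 1/(-2456050 + 678867))/(646383 - 198782) = (1795 + 1/(-1777183))/447601 = (1795 - 1/1777183)*(1/447601) = (3190043484/1777183)*(1/447601) = 3190043484/795468887983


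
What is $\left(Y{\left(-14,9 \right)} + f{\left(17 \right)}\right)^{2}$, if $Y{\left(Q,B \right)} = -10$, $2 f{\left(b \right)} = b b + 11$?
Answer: $19600$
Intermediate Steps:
$f{\left(b \right)} = \frac{11}{2} + \frac{b^{2}}{2}$ ($f{\left(b \right)} = \frac{b b + 11}{2} = \frac{b^{2} + 11}{2} = \frac{11 + b^{2}}{2} = \frac{11}{2} + \frac{b^{2}}{2}$)
$\left(Y{\left(-14,9 \right)} + f{\left(17 \right)}\right)^{2} = \left(-10 + \left(\frac{11}{2} + \frac{17^{2}}{2}\right)\right)^{2} = \left(-10 + \left(\frac{11}{2} + \frac{1}{2} \cdot 289\right)\right)^{2} = \left(-10 + \left(\frac{11}{2} + \frac{289}{2}\right)\right)^{2} = \left(-10 + 150\right)^{2} = 140^{2} = 19600$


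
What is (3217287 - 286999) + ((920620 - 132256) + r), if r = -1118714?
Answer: 2599938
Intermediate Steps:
(3217287 - 286999) + ((920620 - 132256) + r) = (3217287 - 286999) + ((920620 - 132256) - 1118714) = 2930288 + (788364 - 1118714) = 2930288 - 330350 = 2599938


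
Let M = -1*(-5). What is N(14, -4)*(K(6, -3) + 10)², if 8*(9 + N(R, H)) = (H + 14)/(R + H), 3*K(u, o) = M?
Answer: -86975/72 ≈ -1208.0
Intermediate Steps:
M = 5
K(u, o) = 5/3 (K(u, o) = (⅓)*5 = 5/3)
N(R, H) = -9 + (14 + H)/(8*(H + R)) (N(R, H) = -9 + ((H + 14)/(R + H))/8 = -9 + ((14 + H)/(H + R))/8 = -9 + (14 + H)/(8*(H + R)))
N(14, -4)*(K(6, -3) + 10)² = ((14 - 72*14 - 71*(-4))/(8*(-4 + 14)))*(5/3 + 10)² = ((⅛)*(14 - 1008 + 284)/10)*(35/3)² = ((⅛)*(⅒)*(-710))*(1225/9) = -71/8*1225/9 = -86975/72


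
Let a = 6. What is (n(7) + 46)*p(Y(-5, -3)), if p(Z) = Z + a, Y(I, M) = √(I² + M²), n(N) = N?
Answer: 318 + 53*√34 ≈ 627.04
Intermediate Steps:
p(Z) = 6 + Z (p(Z) = Z + 6 = 6 + Z)
(n(7) + 46)*p(Y(-5, -3)) = (7 + 46)*(6 + √((-5)² + (-3)²)) = 53*(6 + √(25 + 9)) = 53*(6 + √34) = 318 + 53*√34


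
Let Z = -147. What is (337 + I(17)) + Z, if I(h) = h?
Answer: 207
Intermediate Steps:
(337 + I(17)) + Z = (337 + 17) - 147 = 354 - 147 = 207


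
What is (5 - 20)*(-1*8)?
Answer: 120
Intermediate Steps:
(5 - 20)*(-1*8) = -15*(-8) = 120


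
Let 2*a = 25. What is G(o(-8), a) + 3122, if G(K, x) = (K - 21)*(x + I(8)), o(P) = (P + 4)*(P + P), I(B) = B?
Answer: 8007/2 ≈ 4003.5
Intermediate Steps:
o(P) = 2*P*(4 + P) (o(P) = (4 + P)*(2*P) = 2*P*(4 + P))
a = 25/2 (a = (½)*25 = 25/2 ≈ 12.500)
G(K, x) = (-21 + K)*(8 + x) (G(K, x) = (K - 21)*(x + 8) = (-21 + K)*(8 + x))
G(o(-8), a) + 3122 = (-168 - 21*25/2 + 8*(2*(-8)*(4 - 8)) + (2*(-8)*(4 - 8))*(25/2)) + 3122 = (-168 - 525/2 + 8*(2*(-8)*(-4)) + (2*(-8)*(-4))*(25/2)) + 3122 = (-168 - 525/2 + 8*64 + 64*(25/2)) + 3122 = (-168 - 525/2 + 512 + 800) + 3122 = 1763/2 + 3122 = 8007/2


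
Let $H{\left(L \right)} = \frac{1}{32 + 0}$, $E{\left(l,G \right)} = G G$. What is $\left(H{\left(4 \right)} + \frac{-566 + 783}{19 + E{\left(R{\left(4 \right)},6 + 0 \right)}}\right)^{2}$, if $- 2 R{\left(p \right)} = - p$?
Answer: $\frac{48986001}{3097600} \approx 15.814$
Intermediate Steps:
$R{\left(p \right)} = \frac{p}{2}$ ($R{\left(p \right)} = - \frac{\left(-1\right) p}{2} = \frac{p}{2}$)
$E{\left(l,G \right)} = G^{2}$
$H{\left(L \right)} = \frac{1}{32}$
$\left(H{\left(4 \right)} + \frac{-566 + 783}{19 + E{\left(R{\left(4 \right)},6 + 0 \right)}}\right)^{2} = \left(\frac{1}{32} + \frac{-566 + 783}{19 + \left(6 + 0\right)^{2}}\right)^{2} = \left(\frac{1}{32} + \frac{217}{19 + 6^{2}}\right)^{2} = \left(\frac{1}{32} + \frac{217}{19 + 36}\right)^{2} = \left(\frac{1}{32} + \frac{217}{55}\right)^{2} = \left(\frac{6999}{1760}\right)^{2} = \frac{48986001}{3097600}$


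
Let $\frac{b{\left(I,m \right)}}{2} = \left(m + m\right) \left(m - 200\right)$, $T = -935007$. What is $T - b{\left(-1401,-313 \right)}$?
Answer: $-1577283$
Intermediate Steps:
$b{\left(I,m \right)} = 4 m \left(-200 + m\right)$ ($b{\left(I,m \right)} = 2 \left(m + m\right) \left(m - 200\right) = 2 \cdot 2 m \left(-200 + m\right) = 4 m \left(-200 + m\right)$)
$T - b{\left(-1401,-313 \right)} = -935007 - 4 \left(-313\right) \left(-200 - 313\right) = -935007 - 4 \left(-313\right) \left(-513\right) = -935007 - 642276 = -1577283$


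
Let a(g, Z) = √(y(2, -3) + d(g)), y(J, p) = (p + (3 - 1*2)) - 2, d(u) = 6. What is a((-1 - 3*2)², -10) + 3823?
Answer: 3823 + √2 ≈ 3824.4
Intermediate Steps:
y(J, p) = -1 + p (y(J, p) = (p + (3 - 2)) - 2 = (p + 1) - 2 = (1 + p) - 2 = -1 + p)
a(g, Z) = √2 (a(g, Z) = √((-1 - 3) + 6) = √(-4 + 6) = √2)
a((-1 - 3*2)², -10) + 3823 = √2 + 3823 = 3823 + √2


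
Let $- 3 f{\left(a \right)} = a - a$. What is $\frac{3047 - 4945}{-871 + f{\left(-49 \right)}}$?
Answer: $\frac{146}{67} \approx 2.1791$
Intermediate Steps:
$f{\left(a \right)} = 0$ ($f{\left(a \right)} = - \frac{a - a}{3} = \left(- \frac{1}{3}\right) 0 = 0$)
$\frac{3047 - 4945}{-871 + f{\left(-49 \right)}} = \frac{3047 - 4945}{-871 + 0} = - \frac{1898}{-871} = \left(-1898\right) \left(- \frac{1}{871}\right) = \frac{146}{67}$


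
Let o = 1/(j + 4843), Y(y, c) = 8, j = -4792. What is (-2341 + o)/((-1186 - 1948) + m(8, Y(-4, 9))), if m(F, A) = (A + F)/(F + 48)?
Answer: 417865/559368 ≈ 0.74703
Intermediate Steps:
o = 1/51 (o = 1/(-4792 + 4843) = 1/51 ≈ 0.019608)
m(F, A) = (A + F)/(48 + F)
(-2341 + o)/((-1186 - 1948) + m(8, Y(-4, 9))) = (-2341 + 1/51)/((-1186 - 1948) + (8 + 8)/(48 + 8)) = -119390/(51*(-3134 + 16/56)) = -119390/(51*(-3134 + (1/56)*16)) = -119390/(51*(-3134 + 2/7)) = -119390/(51*(-21936/7)) = -119390/51*(-7/21936) = 417865/559368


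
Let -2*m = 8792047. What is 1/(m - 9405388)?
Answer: -2/27602823 ≈ -7.2456e-8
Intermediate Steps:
m = -8792047/2 (m = -½*8792047 = -8792047/2 ≈ -4.3960e+6)
1/(m - 9405388) = 1/(-8792047/2 - 9405388) = 1/(-27602823/2) = -2/27602823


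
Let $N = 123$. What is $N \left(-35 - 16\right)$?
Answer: $-6273$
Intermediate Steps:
$N \left(-35 - 16\right) = 123 \left(-35 - 16\right) = 123 \left(-51\right) = -6273$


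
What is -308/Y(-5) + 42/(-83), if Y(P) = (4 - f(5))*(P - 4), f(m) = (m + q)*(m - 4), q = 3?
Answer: -6769/747 ≈ -9.0616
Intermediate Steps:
f(m) = (-4 + m)*(3 + m) (f(m) = (m + 3)*(m - 4) = (3 + m)*(-4 + m) = (-4 + m)*(3 + m))
Y(P) = 16 - 4*P (Y(P) = (4 - (-12 + 5² - 1*5))*(P - 4) = (4 - (-12 + 25 - 5))*(-4 + P) = (4 - 1*8)*(-4 + P) = (4 - 8)*(-4 + P) = -4*(-4 + P) = 16 - 4*P)
-308/Y(-5) + 42/(-83) = -308/(16 - 4*(-5)) + 42/(-83) = -308/(16 + 20) + 42*(-1/83) = -308/36 - 42/83 = -308*1/36 - 42/83 = -77/9 - 42/83 = -6769/747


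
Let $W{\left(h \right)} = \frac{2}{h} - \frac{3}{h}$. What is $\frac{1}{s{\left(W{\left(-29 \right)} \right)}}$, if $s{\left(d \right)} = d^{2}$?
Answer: $841$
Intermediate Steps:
$W{\left(h \right)} = - \frac{1}{h}$
$\frac{1}{s{\left(W{\left(-29 \right)} \right)}} = \frac{1}{\left(- \frac{1}{-29}\right)^{2}} = \frac{1}{\left(\left(-1\right) \left(- \frac{1}{29}\right)\right)^{2}} = \frac{1}{\left(\frac{1}{29}\right)^{2}} = \frac{1}{\frac{1}{841}} = 841$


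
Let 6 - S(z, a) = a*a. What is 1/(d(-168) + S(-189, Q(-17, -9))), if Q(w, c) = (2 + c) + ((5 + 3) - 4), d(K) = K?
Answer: -1/171 ≈ -0.0058480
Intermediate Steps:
Q(w, c) = 6 + c (Q(w, c) = (2 + c) + (8 - 4) = (2 + c) + 4 = 6 + c)
S(z, a) = 6 - a² (S(z, a) = 6 - a*a = 6 - a²)
1/(d(-168) + S(-189, Q(-17, -9))) = 1/(-168 + (6 - (6 - 9)²)) = 1/(-168 + (6 - 1*(-3)²)) = 1/(-168 + (6 - 1*9)) = 1/(-168 + (6 - 9)) = 1/(-168 - 3) = 1/(-171) = -1/171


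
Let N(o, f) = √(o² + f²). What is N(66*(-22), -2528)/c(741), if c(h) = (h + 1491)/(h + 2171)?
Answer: 1456*√531193/279 ≈ 3803.5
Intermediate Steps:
N(o, f) = √(f² + o²)
c(h) = (1491 + h)/(2171 + h)
N(66*(-22), -2528)/c(741) = √((-2528)² + (66*(-22))²)/(((1491 + 741)/(2171 + 741))) = √(6390784 + (-1452)²)/((2232/2912)) = √(6390784 + 2108304)/(((1/2912)*2232)) = √8499088/(279/364) = (4*√531193)*(364/279) = 1456*√531193/279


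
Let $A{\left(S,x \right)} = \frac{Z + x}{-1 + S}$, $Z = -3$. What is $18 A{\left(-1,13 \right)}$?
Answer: $-90$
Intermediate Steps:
$A{\left(S,x \right)} = \frac{-3 + x}{-1 + S}$
$18 A{\left(-1,13 \right)} = 18 \frac{-3 + 13}{-1 - 1} = 18 \frac{1}{-2} \cdot 10 = 18 \left(\left(- \frac{1}{2}\right) 10\right) = 18 \left(-5\right) = -90$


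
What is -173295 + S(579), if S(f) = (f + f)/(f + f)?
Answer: -173294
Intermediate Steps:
S(f) = 1 (S(f) = (2*f)/((2*f)) = (2*f)*(1/(2*f)) = 1)
-173295 + S(579) = -173295 + 1 = -173294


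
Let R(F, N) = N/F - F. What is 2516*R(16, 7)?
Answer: -156621/4 ≈ -39155.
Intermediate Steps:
R(F, N) = -F + N/F
2516*R(16, 7) = 2516*(-1*16 + 7/16) = 2516*(-16 + 7*(1/16)) = 2516*(-16 + 7/16) = 2516*(-249/16) = -156621/4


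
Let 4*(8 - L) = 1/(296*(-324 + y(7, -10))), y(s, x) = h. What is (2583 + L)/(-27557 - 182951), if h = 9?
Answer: -966339361/78511063680 ≈ -0.012308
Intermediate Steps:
y(s, x) = 9
L = 2983681/372960 (L = 8 - 1/(296*(-324 + 9))/4 = 8 - 1/(4*(296*(-315))) = 8 - 1/4/(-93240) = 8 - 1/4*(-1/93240) = 8 + 1/372960 = 2983681/372960 ≈ 8.0000)
(2583 + L)/(-27557 - 182951) = (2583 + 2983681/372960)/(-27557 - 182951) = (966339361/372960)/(-210508) = (966339361/372960)*(-1/210508) = -966339361/78511063680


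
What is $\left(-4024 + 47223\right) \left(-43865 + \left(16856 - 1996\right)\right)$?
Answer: $-1252986995$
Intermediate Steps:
$\left(-4024 + 47223\right) \left(-43865 + \left(16856 - 1996\right)\right) = 43199 \left(-43865 + \left(16856 - 1996\right)\right) = 43199 \left(-43865 + 14860\right) = 43199 \left(-29005\right) = -1252986995$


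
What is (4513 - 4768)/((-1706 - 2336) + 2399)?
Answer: 255/1643 ≈ 0.15520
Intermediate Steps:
(4513 - 4768)/((-1706 - 2336) + 2399) = -255/(-4042 + 2399) = -255/(-1643) = -255*(-1/1643) = 255/1643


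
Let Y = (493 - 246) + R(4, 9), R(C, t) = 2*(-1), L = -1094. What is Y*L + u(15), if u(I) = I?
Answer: -268015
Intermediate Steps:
R(C, t) = -2
Y = 245 (Y = (493 - 246) - 2 = 247 - 2 = 245)
Y*L + u(15) = 245*(-1094) + 15 = -268030 + 15 = -268015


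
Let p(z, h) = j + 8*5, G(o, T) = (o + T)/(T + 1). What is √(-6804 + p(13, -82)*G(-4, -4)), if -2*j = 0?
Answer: 2*I*√15069/3 ≈ 81.837*I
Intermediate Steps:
j = 0 (j = -½*0 = 0)
G(o, T) = (T + o)/(1 + T)
p(z, h) = 40 (p(z, h) = 0 + 8*5 = 0 + 40 = 40)
√(-6804 + p(13, -82)*G(-4, -4)) = √(-6804 + 40*((-4 - 4)/(1 - 4))) = √(-6804 + 40*(-8/(-3))) = √(-6804 + 40*(-⅓*(-8))) = √(-6804 + 40*(8/3)) = √(-6804 + 320/3) = √(-20092/3) = 2*I*√15069/3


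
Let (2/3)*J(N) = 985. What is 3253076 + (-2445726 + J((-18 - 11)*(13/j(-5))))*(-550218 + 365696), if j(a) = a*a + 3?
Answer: 451020874793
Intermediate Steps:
j(a) = 3 + a² (j(a) = a² + 3 = 3 + a²)
J(N) = 2955/2 (J(N) = (3/2)*985 = 2955/2)
3253076 + (-2445726 + J((-18 - 11)*(13/j(-5))))*(-550218 + 365696) = 3253076 + (-2445726 + 2955/2)*(-550218 + 365696) = 3253076 - 4888497/2*(-184522) = 3253076 + 451017621717 = 451020874793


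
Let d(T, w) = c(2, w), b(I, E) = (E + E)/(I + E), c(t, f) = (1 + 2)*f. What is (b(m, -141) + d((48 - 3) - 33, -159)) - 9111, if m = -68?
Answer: -2003610/209 ≈ -9586.7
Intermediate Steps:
c(t, f) = 3*f
b(I, E) = 2*E/(E + I) (b(I, E) = (2*E)/(E + I) = 2*E/(E + I))
d(T, w) = 3*w
(b(m, -141) + d((48 - 3) - 33, -159)) - 9111 = (2*(-141)/(-141 - 68) + 3*(-159)) - 9111 = (2*(-141)/(-209) - 477) - 9111 = (2*(-141)*(-1/209) - 477) - 9111 = (282/209 - 477) - 9111 = -99411/209 - 9111 = -2003610/209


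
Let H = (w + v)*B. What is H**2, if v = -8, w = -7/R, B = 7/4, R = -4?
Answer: 30625/256 ≈ 119.63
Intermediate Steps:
B = 7/4 (B = 7*(1/4) = 7/4 ≈ 1.7500)
w = 7/4 (w = -7/(-4) = -7*(-1/4) = 7/4 ≈ 1.7500)
H = -175/16 (H = (7/4 - 8)*(7/4) = -25/4*7/4 = -175/16 ≈ -10.938)
H**2 = (-175/16)**2 = 30625/256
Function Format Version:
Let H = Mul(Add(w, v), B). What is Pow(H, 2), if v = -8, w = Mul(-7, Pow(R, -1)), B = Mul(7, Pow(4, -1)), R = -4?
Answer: Rational(30625, 256) ≈ 119.63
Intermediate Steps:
B = Rational(7, 4) (B = Mul(7, Rational(1, 4)) = Rational(7, 4) ≈ 1.7500)
w = Rational(7, 4) (w = Mul(-7, Pow(-4, -1)) = Mul(-7, Rational(-1, 4)) = Rational(7, 4) ≈ 1.7500)
H = Rational(-175, 16) (H = Mul(Add(Rational(7, 4), -8), Rational(7, 4)) = Mul(Rational(-25, 4), Rational(7, 4)) = Rational(-175, 16) ≈ -10.938)
Pow(H, 2) = Pow(Rational(-175, 16), 2) = Rational(30625, 256)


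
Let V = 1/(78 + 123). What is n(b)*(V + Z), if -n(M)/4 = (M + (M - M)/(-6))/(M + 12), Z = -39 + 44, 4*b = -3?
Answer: 4024/3015 ≈ 1.3347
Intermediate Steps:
b = -3/4 (b = (1/4)*(-3) = -3/4 ≈ -0.75000)
Z = 5
V = 1/201 ≈ 0.0049751
n(M) = -4*M/(12 + M) (n(M) = -4*(M + (M - M)/(-6))/(M + 12) = -4*(M + 0*(-1/6))/(12 + M) = -4*(M + 0)/(12 + M) = -4*M/(12 + M))
n(b)*(V + Z) = (-4*(-3/4)/(12 - 3/4))*(1/201 + 5) = -4*(-3/4)/45/4*(1006/201) = -4*(-3/4)*4/45*(1006/201) = (4/15)*(1006/201) = 4024/3015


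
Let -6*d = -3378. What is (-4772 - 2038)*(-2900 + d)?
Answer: 15914970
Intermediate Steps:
d = 563 (d = -1/6*(-3378) = 563)
(-4772 - 2038)*(-2900 + d) = (-4772 - 2038)*(-2900 + 563) = -6810*(-2337) = 15914970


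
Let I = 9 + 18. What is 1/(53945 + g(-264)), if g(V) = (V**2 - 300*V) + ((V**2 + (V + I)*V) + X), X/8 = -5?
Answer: 1/335065 ≈ 2.9845e-6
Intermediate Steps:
X = -40 (X = 8*(-5) = -40)
I = 27
g(V) = -40 - 300*V + 2*V**2 + V*(27 + V) (g(V) = (V**2 - 300*V) + ((V**2 + (V + 27)*V) - 40) = (V**2 - 300*V) + ((V**2 + (27 + V)*V) - 40) = (V**2 - 300*V) + ((V**2 + V*(27 + V)) - 40) = (V**2 - 300*V) + (-40 + V**2 + V*(27 + V)) = -40 - 300*V + 2*V**2 + V*(27 + V))
1/(53945 + g(-264)) = 1/(53945 + (-40 - 273*(-264) + 3*(-264)**2)) = 1/(53945 + (-40 + 72072 + 3*69696)) = 1/(53945 + (-40 + 72072 + 209088)) = 1/(53945 + 281120) = 1/335065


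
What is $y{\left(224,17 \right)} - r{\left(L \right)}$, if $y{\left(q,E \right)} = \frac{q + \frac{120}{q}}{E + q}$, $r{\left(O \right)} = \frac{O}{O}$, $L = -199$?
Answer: $- \frac{461}{6748} \approx -0.068317$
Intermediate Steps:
$r{\left(O \right)} = 1$
$y{\left(q,E \right)} = \frac{q + \frac{120}{q}}{E + q}$
$y{\left(224,17 \right)} - r{\left(L \right)} = \frac{120 + 224^{2}}{224 \left(17 + 224\right)} - 1 = \frac{120 + 50176}{224 \cdot 241} - 1 = \frac{1}{224} \cdot \frac{1}{241} \cdot 50296 - 1 = \frac{6287}{6748} - 1 = - \frac{461}{6748}$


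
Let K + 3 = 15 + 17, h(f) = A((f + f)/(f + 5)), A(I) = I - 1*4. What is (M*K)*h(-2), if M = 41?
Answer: -19024/3 ≈ -6341.3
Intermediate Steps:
A(I) = -4 + I (A(I) = I - 4 = -4 + I)
h(f) = -4 + 2*f/(5 + f) (h(f) = -4 + (f + f)/(f + 5) = -4 + (2*f)/(5 + f) = -4 + 2*f/(5 + f))
K = 29 (K = -3 + (15 + 17) = -3 + 32 = 29)
(M*K)*h(-2) = (41*29)*(2*(-10 - 1*(-2))/(5 - 2)) = 1189*(2*(-10 + 2)/3) = 1189*(2*(1/3)*(-8)) = 1189*(-16/3) = -19024/3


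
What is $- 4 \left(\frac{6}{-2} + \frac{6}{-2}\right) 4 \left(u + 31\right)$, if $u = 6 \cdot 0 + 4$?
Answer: $3360$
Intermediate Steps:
$u = 4$ ($u = 0 + 4 = 4$)
$- 4 \left(\frac{6}{-2} + \frac{6}{-2}\right) 4 \left(u + 31\right) = - 4 \left(\frac{6}{-2} + \frac{6}{-2}\right) 4 \left(4 + 31\right) = - 4 \left(6 \left(- \frac{1}{2}\right) + 6 \left(- \frac{1}{2}\right)\right) 4 \cdot 35 = - 4 \left(-3 - 3\right) 4 \cdot 35 = \left(-4\right) \left(-6\right) 4 \cdot 35 = 24 \cdot 4 \cdot 35 = 96 \cdot 35 = 3360$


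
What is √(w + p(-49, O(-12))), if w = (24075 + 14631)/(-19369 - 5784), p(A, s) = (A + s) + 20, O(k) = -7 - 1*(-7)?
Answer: I*√19321100879/25153 ≈ 5.5262*I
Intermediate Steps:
O(k) = 0 (O(k) = -7 + 7 = 0)
p(A, s) = 20 + A + s
w = -38706/25153 (w = 38706/(-25153) = 38706*(-1/25153) = -38706/25153 ≈ -1.5388)
√(w + p(-49, O(-12))) = √(-38706/25153 + (20 - 49 + 0)) = √(-38706/25153 - 29) = √(-768143/25153) = I*√19321100879/25153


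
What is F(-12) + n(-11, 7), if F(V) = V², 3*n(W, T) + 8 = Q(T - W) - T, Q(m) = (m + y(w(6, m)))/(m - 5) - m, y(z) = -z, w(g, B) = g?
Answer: 1733/13 ≈ 133.31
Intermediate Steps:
Q(m) = -m + (-6 + m)/(-5 + m) (Q(m) = (m - 1*6)/(m - 5) - m = (m - 6)/(-5 + m) - m = (-6 + m)/(-5 + m) - m = -m + (-6 + m)/(-5 + m))
n(W, T) = -8/3 - T/3 + (-6 - (T - W)² - 6*W + 6*T)/(3*(-5 + T - W)) (n(W, T) = -8/3 + ((-6 - (T - W)² + 6*(T - W))/(-5 + (T - W)) - T)/3 = -8/3 + ((-6 - (T - W)² + (-6*W + 6*T))/(-5 + T - W) - T)/3 = -8/3 + ((-6 - (T - W)² - 6*W + 6*T)/(-5 + T - W) - T)/3 = -8/3 + (-T + (-6 - (T - W)² - 6*W + 6*T)/(-5 + T - W))/3 = -8/3 + (-T/3 + (-6 - (T - W)² - 6*W + 6*T)/(3*(-5 + T - W))) = -8/3 - T/3 + (-6 - (T - W)² - 6*W + 6*T)/(3*(-5 + T - W)))
F(-12) + n(-11, 7) = (-12)² + (34 - 1*(-11)² - 2*7² + 2*(-11) + 3*7 + 3*7*(-11))/(3*(-5 + 7 - 1*(-11))) = 144 + (34 - 1*121 - 2*49 - 22 + 21 - 231)/(3*(-5 + 7 + 11)) = 144 + (⅓)*(34 - 121 - 98 - 22 + 21 - 231)/13 = 144 + (⅓)*(1/13)*(-417) = 144 - 139/13 = 1733/13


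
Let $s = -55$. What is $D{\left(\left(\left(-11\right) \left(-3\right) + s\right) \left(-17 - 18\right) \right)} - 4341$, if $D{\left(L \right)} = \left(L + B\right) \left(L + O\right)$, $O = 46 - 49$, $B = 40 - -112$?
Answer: $702833$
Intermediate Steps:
$B = 152$ ($B = 40 + 112 = 152$)
$O = -3$ ($O = 46 - 49 = -3$)
$D{\left(L \right)} = \left(-3 + L\right) \left(152 + L\right)$ ($D{\left(L \right)} = \left(L + 152\right) \left(L - 3\right) = \left(152 + L\right) \left(-3 + L\right) = \left(-3 + L\right) \left(152 + L\right)$)
$D{\left(\left(\left(-11\right) \left(-3\right) + s\right) \left(-17 - 18\right) \right)} - 4341 = \left(-456 + \left(\left(\left(-11\right) \left(-3\right) - 55\right) \left(-17 - 18\right)\right)^{2} + 149 \left(\left(-11\right) \left(-3\right) - 55\right) \left(-17 - 18\right)\right) - 4341 = \left(-456 + \left(\left(33 - 55\right) \left(-35\right)\right)^{2} + 149 \left(33 - 55\right) \left(-35\right)\right) - 4341 = \left(-456 + \left(\left(-22\right) \left(-35\right)\right)^{2} + 149 \left(\left(-22\right) \left(-35\right)\right)\right) - 4341 = \left(-456 + 770^{2} + 149 \cdot 770\right) - 4341 = \left(-456 + 592900 + 114730\right) - 4341 = 707174 - 4341 = 702833$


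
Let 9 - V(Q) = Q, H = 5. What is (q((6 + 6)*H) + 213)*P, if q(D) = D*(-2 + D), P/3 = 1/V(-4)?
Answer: 11079/13 ≈ 852.23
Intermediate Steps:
V(Q) = 9 - Q
P = 3/13 (P = 3/(9 - 1*(-4)) = 3/(9 + 4) = 3/13 ≈ 0.23077)
(q((6 + 6)*H) + 213)*P = (((6 + 6)*5)*(-2 + (6 + 6)*5) + 213)*(3/13) = ((12*5)*(-2 + 12*5) + 213)*(3/13) = (60*(-2 + 60) + 213)*(3/13) = (60*58 + 213)*(3/13) = (3480 + 213)*(3/13) = 3693*(3/13) = 11079/13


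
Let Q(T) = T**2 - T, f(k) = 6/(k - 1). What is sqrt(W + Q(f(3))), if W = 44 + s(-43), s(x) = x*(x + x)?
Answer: 2*sqrt(937) ≈ 61.221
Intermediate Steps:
s(x) = 2*x**2 (s(x) = x*(2*x) = 2*x**2)
f(k) = 6/(-1 + k)
W = 3742 (W = 44 + 2*(-43)**2 = 44 + 2*1849 = 44 + 3698 = 3742)
sqrt(W + Q(f(3))) = sqrt(3742 + (6/(-1 + 3))*(-1 + 6/(-1 + 3))) = sqrt(3742 + (6/2)*(-1 + 6/2)) = sqrt(3742 + (6*(1/2))*(-1 + 6*(1/2))) = sqrt(3742 + 3*(-1 + 3)) = sqrt(3742 + 3*2) = sqrt(3742 + 6) = sqrt(3748) = 2*sqrt(937)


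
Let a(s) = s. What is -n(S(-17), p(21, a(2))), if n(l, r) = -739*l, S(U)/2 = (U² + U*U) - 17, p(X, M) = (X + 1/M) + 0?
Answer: 829158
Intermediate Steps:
p(X, M) = X + 1/M
S(U) = -34 + 4*U² (S(U) = 2*((U² + U*U) - 17) = 2*((U² + U²) - 17) = 2*(2*U² - 17) = 2*(-17 + 2*U²) = -34 + 4*U²)
-n(S(-17), p(21, a(2))) = -(-739)*(-34 + 4*(-17)²) = -(-739)*(-34 + 4*289) = -(-739)*(-34 + 1156) = -(-739)*1122 = -1*(-829158) = 829158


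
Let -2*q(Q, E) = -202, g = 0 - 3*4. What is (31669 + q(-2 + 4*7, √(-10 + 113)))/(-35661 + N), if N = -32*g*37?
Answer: -10590/7151 ≈ -1.4809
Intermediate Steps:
g = -12 (g = 0 - 12 = -12)
N = 14208 (N = -32*(-12)*37 = 384*37 = 14208)
q(Q, E) = 101 (q(Q, E) = -½*(-202) = 101)
(31669 + q(-2 + 4*7, √(-10 + 113)))/(-35661 + N) = (31669 + 101)/(-35661 + 14208) = 31770/(-21453) = 31770*(-1/21453) = -10590/7151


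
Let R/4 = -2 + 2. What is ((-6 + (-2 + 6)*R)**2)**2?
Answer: 1296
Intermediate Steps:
R = 0 (R = 4*(-2 + 2) = 4*0 = 0)
((-6 + (-2 + 6)*R)**2)**2 = ((-6 + (-2 + 6)*0)**2)**2 = ((-6 + 4*0)**2)**2 = ((-6 + 0)**2)**2 = ((-6)**2)**2 = 36**2 = 1296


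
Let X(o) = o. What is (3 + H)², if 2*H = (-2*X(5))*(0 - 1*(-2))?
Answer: 49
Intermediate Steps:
H = -10 (H = ((-2*5)*(0 - 1*(-2)))/2 = (-10*(0 + 2))/2 = (-10*2)/2 = (½)*(-20) = -10)
(3 + H)² = (3 - 10)² = (-7)² = 49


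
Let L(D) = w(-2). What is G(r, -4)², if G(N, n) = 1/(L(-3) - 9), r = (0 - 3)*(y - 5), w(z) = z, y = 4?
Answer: 1/121 ≈ 0.0082645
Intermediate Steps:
r = 3 (r = (0 - 3)*(4 - 5) = -3*(-1) = 3)
L(D) = -2
G(N, n) = -1/11 (G(N, n) = 1/(-2 - 9) = 1/(-11) = -1/11)
G(r, -4)² = (-1/11)² = 1/121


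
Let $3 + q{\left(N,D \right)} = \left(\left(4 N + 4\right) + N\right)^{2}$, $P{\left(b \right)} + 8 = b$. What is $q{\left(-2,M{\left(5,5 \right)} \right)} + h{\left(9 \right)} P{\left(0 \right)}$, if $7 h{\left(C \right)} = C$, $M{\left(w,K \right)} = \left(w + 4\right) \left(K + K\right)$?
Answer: $\frac{159}{7} \approx 22.714$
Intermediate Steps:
$M{\left(w,K \right)} = 2 K \left(4 + w\right)$ ($M{\left(w,K \right)} = \left(4 + w\right) 2 K = 2 K \left(4 + w\right)$)
$h{\left(C \right)} = \frac{C}{7}$
$P{\left(b \right)} = -8 + b$
$q{\left(N,D \right)} = -3 + \left(4 + 5 N\right)^{2}$ ($q{\left(N,D \right)} = -3 + \left(\left(4 N + 4\right) + N\right)^{2} = -3 + \left(\left(4 + 4 N\right) + N\right)^{2} = -3 + \left(4 + 5 N\right)^{2}$)
$q{\left(-2,M{\left(5,5 \right)} \right)} + h{\left(9 \right)} P{\left(0 \right)} = \left(-3 + \left(4 + 5 \left(-2\right)\right)^{2}\right) + \frac{1}{7} \cdot 9 \left(-8 + 0\right) = \left(-3 + \left(4 - 10\right)^{2}\right) + \frac{9}{7} \left(-8\right) = \left(-3 + \left(-6\right)^{2}\right) - \frac{72}{7} = \left(-3 + 36\right) - \frac{72}{7} = 33 - \frac{72}{7} = \frac{159}{7}$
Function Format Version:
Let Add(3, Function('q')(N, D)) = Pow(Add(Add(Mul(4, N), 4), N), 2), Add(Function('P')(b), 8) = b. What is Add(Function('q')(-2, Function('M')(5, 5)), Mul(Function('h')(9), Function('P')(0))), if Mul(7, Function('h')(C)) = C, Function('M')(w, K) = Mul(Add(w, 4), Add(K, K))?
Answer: Rational(159, 7) ≈ 22.714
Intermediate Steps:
Function('M')(w, K) = Mul(2, K, Add(4, w)) (Function('M')(w, K) = Mul(Add(4, w), Mul(2, K)) = Mul(2, K, Add(4, w)))
Function('h')(C) = Mul(Rational(1, 7), C)
Function('P')(b) = Add(-8, b)
Function('q')(N, D) = Add(-3, Pow(Add(4, Mul(5, N)), 2)) (Function('q')(N, D) = Add(-3, Pow(Add(Add(Mul(4, N), 4), N), 2)) = Add(-3, Pow(Add(Add(4, Mul(4, N)), N), 2)) = Add(-3, Pow(Add(4, Mul(5, N)), 2)))
Add(Function('q')(-2, Function('M')(5, 5)), Mul(Function('h')(9), Function('P')(0))) = Add(Add(-3, Pow(Add(4, Mul(5, -2)), 2)), Mul(Mul(Rational(1, 7), 9), Add(-8, 0))) = Add(Add(-3, Pow(Add(4, -10), 2)), Mul(Rational(9, 7), -8)) = Add(Add(-3, Pow(-6, 2)), Rational(-72, 7)) = Add(Add(-3, 36), Rational(-72, 7)) = Add(33, Rational(-72, 7)) = Rational(159, 7)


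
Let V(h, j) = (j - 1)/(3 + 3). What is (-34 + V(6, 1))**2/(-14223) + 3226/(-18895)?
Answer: -67726018/268743585 ≈ -0.25201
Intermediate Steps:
V(h, j) = -1/6 + j/6 (V(h, j) = (-1 + j)/6 = (-1 + j)*(1/6) = -1/6 + j/6)
(-34 + V(6, 1))**2/(-14223) + 3226/(-18895) = (-34 + (-1/6 + (1/6)*1))**2/(-14223) + 3226/(-18895) = (-34 + (-1/6 + 1/6))**2*(-1/14223) + 3226*(-1/18895) = (-34 + 0)**2*(-1/14223) - 3226/18895 = (-34)**2*(-1/14223) - 3226/18895 = 1156*(-1/14223) - 3226/18895 = -1156/14223 - 3226/18895 = -67726018/268743585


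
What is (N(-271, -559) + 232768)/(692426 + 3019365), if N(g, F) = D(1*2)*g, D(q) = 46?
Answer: 220302/3711791 ≈ 0.059352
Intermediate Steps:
N(g, F) = 46*g
(N(-271, -559) + 232768)/(692426 + 3019365) = (46*(-271) + 232768)/(692426 + 3019365) = (-12466 + 232768)/3711791 = 220302*(1/3711791) = 220302/3711791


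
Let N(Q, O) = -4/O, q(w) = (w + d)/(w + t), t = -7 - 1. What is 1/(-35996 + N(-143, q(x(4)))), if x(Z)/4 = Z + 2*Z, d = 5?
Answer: -53/1907948 ≈ -2.7779e-5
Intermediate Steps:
x(Z) = 12*Z (x(Z) = 4*(Z + 2*Z) = 4*(3*Z) = 12*Z)
t = -8
q(w) = (5 + w)/(-8 + w) (q(w) = (w + 5)/(w - 8) = (5 + w)/(-8 + w))
1/(-35996 + N(-143, q(x(4)))) = 1/(-35996 - 4*(-8 + 12*4)/(5 + 12*4)) = 1/(-35996 - 4*(-8 + 48)/(5 + 48)) = 1/(-35996 - 4/(53/40)) = 1/(-35996 - 4/((1/40)*53)) = 1/(-35996 - 4/53/40) = 1/(-35996 - 4*40/53) = 1/(-35996 - 160/53) = 1/(-1907948/53) = -53/1907948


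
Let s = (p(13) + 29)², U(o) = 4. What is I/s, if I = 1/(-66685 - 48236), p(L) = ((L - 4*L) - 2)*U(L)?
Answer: -1/2094435225 ≈ -4.7746e-10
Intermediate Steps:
p(L) = -8 - 12*L (p(L) = ((L - 4*L) - 2)*4 = (-3*L - 2)*4 = (-2 - 3*L)*4 = -8 - 12*L)
I = -1/114921 (I = 1/(-114921) = -1/114921 ≈ -8.7016e-6)
s = 18225 (s = ((-8 - 12*13) + 29)² = ((-8 - 156) + 29)² = (-164 + 29)² = (-135)² = 18225)
I/s = -1/114921/18225 = -1/114921*1/18225 = -1/2094435225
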